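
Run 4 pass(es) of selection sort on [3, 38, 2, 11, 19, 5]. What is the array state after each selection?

Pass 1: Select minimum 2 at index 2, swap -> [2, 38, 3, 11, 19, 5]
Pass 2: Select minimum 3 at index 2, swap -> [2, 3, 38, 11, 19, 5]
Pass 3: Select minimum 5 at index 5, swap -> [2, 3, 5, 11, 19, 38]
Pass 4: Select minimum 11 at index 3, swap -> [2, 3, 5, 11, 19, 38]


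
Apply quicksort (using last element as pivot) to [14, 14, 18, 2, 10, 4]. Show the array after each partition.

Partition 1: pivot=4 at index 1 -> [2, 4, 18, 14, 10, 14]
Partition 2: pivot=14 at index 4 -> [2, 4, 14, 10, 14, 18]
Partition 3: pivot=10 at index 2 -> [2, 4, 10, 14, 14, 18]


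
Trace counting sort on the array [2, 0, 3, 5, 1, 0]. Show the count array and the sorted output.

Count array: [2, 1, 1, 1, 0, 1]
(count[i] = number of elements equal to i)
Cumulative count: [2, 3, 4, 5, 5, 6]
Sorted: [0, 0, 1, 2, 3, 5]


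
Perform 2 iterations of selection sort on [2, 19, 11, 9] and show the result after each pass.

Pass 1: Select minimum 2 at index 0, swap -> [2, 19, 11, 9]
Pass 2: Select minimum 9 at index 3, swap -> [2, 9, 11, 19]


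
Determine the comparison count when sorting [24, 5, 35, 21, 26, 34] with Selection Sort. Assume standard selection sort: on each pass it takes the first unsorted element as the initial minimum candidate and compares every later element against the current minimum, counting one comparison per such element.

Pass 1: scan indices 1..5 for the minimum = 5 comparison(s); min is 5, place at index 0 -> [5, 24, 35, 21, 26, 34]
Pass 2: scan indices 2..5 for the minimum = 4 comparison(s); min is 21, place at index 1 -> [5, 21, 35, 24, 26, 34]
Pass 3: scan indices 3..5 for the minimum = 3 comparison(s); min is 24, place at index 2 -> [5, 21, 24, 35, 26, 34]
Pass 4: scan indices 4..5 for the minimum = 2 comparison(s); min is 26, place at index 3 -> [5, 21, 24, 26, 35, 34]
Pass 5: scan indices 5..5 for the minimum = 1 comparison(s); min is 34, place at index 4 -> [5, 21, 24, 26, 34, 35]
Selection sort always scans the whole unsorted suffix, so the count is (n-1) + (n-2) + ... + 1 = n(n-1)/2 = 6*5/2 = 15 regardless of the input order.
Total comparisons: 5 + 4 + 3 + 2 + 1 = 15


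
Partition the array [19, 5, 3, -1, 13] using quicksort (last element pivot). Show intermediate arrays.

Partition 1: pivot=13 at index 3 -> [5, 3, -1, 13, 19]
Partition 2: pivot=-1 at index 0 -> [-1, 3, 5, 13, 19]
Partition 3: pivot=5 at index 2 -> [-1, 3, 5, 13, 19]


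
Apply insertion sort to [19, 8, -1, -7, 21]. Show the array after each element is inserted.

First element 19 is already 'sorted'
Insert 8: shifted 1 elements -> [8, 19, -1, -7, 21]
Insert -1: shifted 2 elements -> [-1, 8, 19, -7, 21]
Insert -7: shifted 3 elements -> [-7, -1, 8, 19, 21]
Insert 21: shifted 0 elements -> [-7, -1, 8, 19, 21]


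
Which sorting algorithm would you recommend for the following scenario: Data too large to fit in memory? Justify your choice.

Best choice: External merge sort
Reason: Minimizes disk I/O by sequential reads/writes


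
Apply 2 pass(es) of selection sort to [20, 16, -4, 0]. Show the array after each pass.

Pass 1: Select minimum -4 at index 2, swap -> [-4, 16, 20, 0]
Pass 2: Select minimum 0 at index 3, swap -> [-4, 0, 20, 16]


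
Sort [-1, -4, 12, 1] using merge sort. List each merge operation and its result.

Divide and conquer:
  Merge [-1] + [-4] -> [-4, -1]
  Merge [12] + [1] -> [1, 12]
  Merge [-4, -1] + [1, 12] -> [-4, -1, 1, 12]


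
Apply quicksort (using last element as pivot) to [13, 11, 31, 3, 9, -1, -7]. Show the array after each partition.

Partition 1: pivot=-7 at index 0 -> [-7, 11, 31, 3, 9, -1, 13]
Partition 2: pivot=13 at index 5 -> [-7, 11, 3, 9, -1, 13, 31]
Partition 3: pivot=-1 at index 1 -> [-7, -1, 3, 9, 11, 13, 31]
Partition 4: pivot=11 at index 4 -> [-7, -1, 3, 9, 11, 13, 31]
Partition 5: pivot=9 at index 3 -> [-7, -1, 3, 9, 11, 13, 31]


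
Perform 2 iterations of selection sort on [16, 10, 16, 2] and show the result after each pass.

Pass 1: Select minimum 2 at index 3, swap -> [2, 10, 16, 16]
Pass 2: Select minimum 10 at index 1, swap -> [2, 10, 16, 16]


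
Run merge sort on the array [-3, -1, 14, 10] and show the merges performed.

Divide and conquer:
  Merge [-3] + [-1] -> [-3, -1]
  Merge [14] + [10] -> [10, 14]
  Merge [-3, -1] + [10, 14] -> [-3, -1, 10, 14]


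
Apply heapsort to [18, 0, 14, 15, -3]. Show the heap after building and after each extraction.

Build heap: [18, 15, 14, 0, -3]
Extract 18: [15, 0, 14, -3, 18]
Extract 15: [14, 0, -3, 15, 18]
Extract 14: [0, -3, 14, 15, 18]
Extract 0: [-3, 0, 14, 15, 18]


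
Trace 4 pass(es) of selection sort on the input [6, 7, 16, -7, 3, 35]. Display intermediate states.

Pass 1: Select minimum -7 at index 3, swap -> [-7, 7, 16, 6, 3, 35]
Pass 2: Select minimum 3 at index 4, swap -> [-7, 3, 16, 6, 7, 35]
Pass 3: Select minimum 6 at index 3, swap -> [-7, 3, 6, 16, 7, 35]
Pass 4: Select minimum 7 at index 4, swap -> [-7, 3, 6, 7, 16, 35]


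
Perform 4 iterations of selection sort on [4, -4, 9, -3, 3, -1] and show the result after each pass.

Pass 1: Select minimum -4 at index 1, swap -> [-4, 4, 9, -3, 3, -1]
Pass 2: Select minimum -3 at index 3, swap -> [-4, -3, 9, 4, 3, -1]
Pass 3: Select minimum -1 at index 5, swap -> [-4, -3, -1, 4, 3, 9]
Pass 4: Select minimum 3 at index 4, swap -> [-4, -3, -1, 3, 4, 9]


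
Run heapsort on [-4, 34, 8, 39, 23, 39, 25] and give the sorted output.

Build heap: [39, 34, 39, -4, 23, 8, 25]
Extract 39: [39, 34, 25, -4, 23, 8, 39]
Extract 39: [34, 23, 25, -4, 8, 39, 39]
Extract 34: [25, 23, 8, -4, 34, 39, 39]
Extract 25: [23, -4, 8, 25, 34, 39, 39]
Extract 23: [8, -4, 23, 25, 34, 39, 39]
Extract 8: [-4, 8, 23, 25, 34, 39, 39]


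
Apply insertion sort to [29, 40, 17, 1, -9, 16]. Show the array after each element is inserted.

First element 29 is already 'sorted'
Insert 40: shifted 0 elements -> [29, 40, 17, 1, -9, 16]
Insert 17: shifted 2 elements -> [17, 29, 40, 1, -9, 16]
Insert 1: shifted 3 elements -> [1, 17, 29, 40, -9, 16]
Insert -9: shifted 4 elements -> [-9, 1, 17, 29, 40, 16]
Insert 16: shifted 3 elements -> [-9, 1, 16, 17, 29, 40]


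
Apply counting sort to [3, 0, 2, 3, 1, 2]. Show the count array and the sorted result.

Count array: [1, 1, 2, 2]
(count[i] = number of elements equal to i)
Cumulative count: [1, 2, 4, 6]
Sorted: [0, 1, 2, 2, 3, 3]


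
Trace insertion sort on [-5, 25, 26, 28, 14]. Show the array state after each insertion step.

First element -5 is already 'sorted'
Insert 25: shifted 0 elements -> [-5, 25, 26, 28, 14]
Insert 26: shifted 0 elements -> [-5, 25, 26, 28, 14]
Insert 28: shifted 0 elements -> [-5, 25, 26, 28, 14]
Insert 14: shifted 3 elements -> [-5, 14, 25, 26, 28]


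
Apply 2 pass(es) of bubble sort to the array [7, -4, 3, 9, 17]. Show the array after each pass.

After pass 1: [-4, 3, 7, 9, 17] (2 swaps)
After pass 2: [-4, 3, 7, 9, 17] (0 swaps)
Total swaps: 2


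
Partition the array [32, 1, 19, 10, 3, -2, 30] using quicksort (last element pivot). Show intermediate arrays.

Partition 1: pivot=30 at index 5 -> [1, 19, 10, 3, -2, 30, 32]
Partition 2: pivot=-2 at index 0 -> [-2, 19, 10, 3, 1, 30, 32]
Partition 3: pivot=1 at index 1 -> [-2, 1, 10, 3, 19, 30, 32]
Partition 4: pivot=19 at index 4 -> [-2, 1, 10, 3, 19, 30, 32]
Partition 5: pivot=3 at index 2 -> [-2, 1, 3, 10, 19, 30, 32]


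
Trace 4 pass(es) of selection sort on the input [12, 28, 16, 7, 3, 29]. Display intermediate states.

Pass 1: Select minimum 3 at index 4, swap -> [3, 28, 16, 7, 12, 29]
Pass 2: Select minimum 7 at index 3, swap -> [3, 7, 16, 28, 12, 29]
Pass 3: Select minimum 12 at index 4, swap -> [3, 7, 12, 28, 16, 29]
Pass 4: Select minimum 16 at index 4, swap -> [3, 7, 12, 16, 28, 29]


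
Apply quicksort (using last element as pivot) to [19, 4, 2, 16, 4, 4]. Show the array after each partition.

Partition 1: pivot=4 at index 3 -> [4, 2, 4, 4, 19, 16]
Partition 2: pivot=4 at index 2 -> [4, 2, 4, 4, 19, 16]
Partition 3: pivot=2 at index 0 -> [2, 4, 4, 4, 19, 16]
Partition 4: pivot=16 at index 4 -> [2, 4, 4, 4, 16, 19]


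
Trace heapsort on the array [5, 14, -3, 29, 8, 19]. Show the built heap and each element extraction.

Build heap: [29, 14, 19, 5, 8, -3]
Extract 29: [19, 14, -3, 5, 8, 29]
Extract 19: [14, 8, -3, 5, 19, 29]
Extract 14: [8, 5, -3, 14, 19, 29]
Extract 8: [5, -3, 8, 14, 19, 29]
Extract 5: [-3, 5, 8, 14, 19, 29]


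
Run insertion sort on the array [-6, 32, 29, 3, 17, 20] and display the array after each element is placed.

First element -6 is already 'sorted'
Insert 32: shifted 0 elements -> [-6, 32, 29, 3, 17, 20]
Insert 29: shifted 1 elements -> [-6, 29, 32, 3, 17, 20]
Insert 3: shifted 2 elements -> [-6, 3, 29, 32, 17, 20]
Insert 17: shifted 2 elements -> [-6, 3, 17, 29, 32, 20]
Insert 20: shifted 2 elements -> [-6, 3, 17, 20, 29, 32]


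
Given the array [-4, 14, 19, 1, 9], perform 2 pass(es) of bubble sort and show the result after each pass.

After pass 1: [-4, 14, 1, 9, 19] (2 swaps)
After pass 2: [-4, 1, 9, 14, 19] (2 swaps)
Total swaps: 4


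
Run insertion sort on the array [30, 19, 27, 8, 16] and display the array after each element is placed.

First element 30 is already 'sorted'
Insert 19: shifted 1 elements -> [19, 30, 27, 8, 16]
Insert 27: shifted 1 elements -> [19, 27, 30, 8, 16]
Insert 8: shifted 3 elements -> [8, 19, 27, 30, 16]
Insert 16: shifted 3 elements -> [8, 16, 19, 27, 30]


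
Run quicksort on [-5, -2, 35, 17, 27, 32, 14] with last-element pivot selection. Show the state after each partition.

Partition 1: pivot=14 at index 2 -> [-5, -2, 14, 17, 27, 32, 35]
Partition 2: pivot=-2 at index 1 -> [-5, -2, 14, 17, 27, 32, 35]
Partition 3: pivot=35 at index 6 -> [-5, -2, 14, 17, 27, 32, 35]
Partition 4: pivot=32 at index 5 -> [-5, -2, 14, 17, 27, 32, 35]
Partition 5: pivot=27 at index 4 -> [-5, -2, 14, 17, 27, 32, 35]


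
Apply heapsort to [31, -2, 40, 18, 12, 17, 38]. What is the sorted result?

Build heap: [40, 18, 38, -2, 12, 17, 31]
Extract 40: [38, 18, 31, -2, 12, 17, 40]
Extract 38: [31, 18, 17, -2, 12, 38, 40]
Extract 31: [18, 12, 17, -2, 31, 38, 40]
Extract 18: [17, 12, -2, 18, 31, 38, 40]
Extract 17: [12, -2, 17, 18, 31, 38, 40]
Extract 12: [-2, 12, 17, 18, 31, 38, 40]


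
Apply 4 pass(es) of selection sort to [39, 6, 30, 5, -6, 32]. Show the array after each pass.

Pass 1: Select minimum -6 at index 4, swap -> [-6, 6, 30, 5, 39, 32]
Pass 2: Select minimum 5 at index 3, swap -> [-6, 5, 30, 6, 39, 32]
Pass 3: Select minimum 6 at index 3, swap -> [-6, 5, 6, 30, 39, 32]
Pass 4: Select minimum 30 at index 3, swap -> [-6, 5, 6, 30, 39, 32]


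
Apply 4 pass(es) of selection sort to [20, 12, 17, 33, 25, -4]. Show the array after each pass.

Pass 1: Select minimum -4 at index 5, swap -> [-4, 12, 17, 33, 25, 20]
Pass 2: Select minimum 12 at index 1, swap -> [-4, 12, 17, 33, 25, 20]
Pass 3: Select minimum 17 at index 2, swap -> [-4, 12, 17, 33, 25, 20]
Pass 4: Select minimum 20 at index 5, swap -> [-4, 12, 17, 20, 25, 33]


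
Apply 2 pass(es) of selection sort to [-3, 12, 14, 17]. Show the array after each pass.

Pass 1: Select minimum -3 at index 0, swap -> [-3, 12, 14, 17]
Pass 2: Select minimum 12 at index 1, swap -> [-3, 12, 14, 17]


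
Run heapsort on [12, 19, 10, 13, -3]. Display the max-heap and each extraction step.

Build heap: [19, 13, 10, 12, -3]
Extract 19: [13, 12, 10, -3, 19]
Extract 13: [12, -3, 10, 13, 19]
Extract 12: [10, -3, 12, 13, 19]
Extract 10: [-3, 10, 12, 13, 19]


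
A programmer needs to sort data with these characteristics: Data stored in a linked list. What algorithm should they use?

Best choice: Merge sort
Reason: Merge sort doesn't require random access; can be done in O(1) extra space for linked lists


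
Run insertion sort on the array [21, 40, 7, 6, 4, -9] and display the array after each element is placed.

First element 21 is already 'sorted'
Insert 40: shifted 0 elements -> [21, 40, 7, 6, 4, -9]
Insert 7: shifted 2 elements -> [7, 21, 40, 6, 4, -9]
Insert 6: shifted 3 elements -> [6, 7, 21, 40, 4, -9]
Insert 4: shifted 4 elements -> [4, 6, 7, 21, 40, -9]
Insert -9: shifted 5 elements -> [-9, 4, 6, 7, 21, 40]


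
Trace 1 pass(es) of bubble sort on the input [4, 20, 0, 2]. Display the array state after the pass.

After pass 1: [4, 0, 2, 20] (2 swaps)
Total swaps: 2


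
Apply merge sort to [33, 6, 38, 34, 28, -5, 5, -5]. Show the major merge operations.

Divide and conquer:
  Merge [33] + [6] -> [6, 33]
  Merge [38] + [34] -> [34, 38]
  Merge [6, 33] + [34, 38] -> [6, 33, 34, 38]
  Merge [28] + [-5] -> [-5, 28]
  Merge [5] + [-5] -> [-5, 5]
  Merge [-5, 28] + [-5, 5] -> [-5, -5, 5, 28]
  Merge [6, 33, 34, 38] + [-5, -5, 5, 28] -> [-5, -5, 5, 6, 28, 33, 34, 38]


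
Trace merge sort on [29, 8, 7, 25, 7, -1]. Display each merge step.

Divide and conquer:
  Merge [8] + [7] -> [7, 8]
  Merge [29] + [7, 8] -> [7, 8, 29]
  Merge [7] + [-1] -> [-1, 7]
  Merge [25] + [-1, 7] -> [-1, 7, 25]
  Merge [7, 8, 29] + [-1, 7, 25] -> [-1, 7, 7, 8, 25, 29]


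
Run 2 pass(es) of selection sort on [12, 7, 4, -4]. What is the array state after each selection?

Pass 1: Select minimum -4 at index 3, swap -> [-4, 7, 4, 12]
Pass 2: Select minimum 4 at index 2, swap -> [-4, 4, 7, 12]


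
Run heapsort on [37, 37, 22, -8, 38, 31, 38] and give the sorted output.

Build heap: [38, 37, 38, -8, 37, 31, 22]
Extract 38: [38, 37, 31, -8, 37, 22, 38]
Extract 38: [37, 37, 31, -8, 22, 38, 38]
Extract 37: [37, 22, 31, -8, 37, 38, 38]
Extract 37: [31, 22, -8, 37, 37, 38, 38]
Extract 31: [22, -8, 31, 37, 37, 38, 38]
Extract 22: [-8, 22, 31, 37, 37, 38, 38]


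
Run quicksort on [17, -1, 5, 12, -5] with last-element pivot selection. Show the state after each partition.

Partition 1: pivot=-5 at index 0 -> [-5, -1, 5, 12, 17]
Partition 2: pivot=17 at index 4 -> [-5, -1, 5, 12, 17]
Partition 3: pivot=12 at index 3 -> [-5, -1, 5, 12, 17]
Partition 4: pivot=5 at index 2 -> [-5, -1, 5, 12, 17]


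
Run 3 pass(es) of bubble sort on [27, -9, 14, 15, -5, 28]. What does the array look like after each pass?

After pass 1: [-9, 14, 15, -5, 27, 28] (4 swaps)
After pass 2: [-9, 14, -5, 15, 27, 28] (1 swaps)
After pass 3: [-9, -5, 14, 15, 27, 28] (1 swaps)
Total swaps: 6


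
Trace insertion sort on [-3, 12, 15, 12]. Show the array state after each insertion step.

First element -3 is already 'sorted'
Insert 12: shifted 0 elements -> [-3, 12, 15, 12]
Insert 15: shifted 0 elements -> [-3, 12, 15, 12]
Insert 12: shifted 1 elements -> [-3, 12, 12, 15]


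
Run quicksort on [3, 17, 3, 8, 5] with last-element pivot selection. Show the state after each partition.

Partition 1: pivot=5 at index 2 -> [3, 3, 5, 8, 17]
Partition 2: pivot=3 at index 1 -> [3, 3, 5, 8, 17]
Partition 3: pivot=17 at index 4 -> [3, 3, 5, 8, 17]


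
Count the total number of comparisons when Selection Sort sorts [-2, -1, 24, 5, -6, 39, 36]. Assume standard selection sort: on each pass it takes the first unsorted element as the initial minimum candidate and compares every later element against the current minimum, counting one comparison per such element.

Pass 1: scan indices 1..6 for the minimum = 6 comparison(s); min is -6, place at index 0 -> [-6, -1, 24, 5, -2, 39, 36]
Pass 2: scan indices 2..6 for the minimum = 5 comparison(s); min is -2, place at index 1 -> [-6, -2, 24, 5, -1, 39, 36]
Pass 3: scan indices 3..6 for the minimum = 4 comparison(s); min is -1, place at index 2 -> [-6, -2, -1, 5, 24, 39, 36]
Pass 4: scan indices 4..6 for the minimum = 3 comparison(s); min is 5, place at index 3 -> [-6, -2, -1, 5, 24, 39, 36]
Pass 5: scan indices 5..6 for the minimum = 2 comparison(s); min is 24, place at index 4 -> [-6, -2, -1, 5, 24, 39, 36]
Pass 6: scan indices 6..6 for the minimum = 1 comparison(s); min is 36, place at index 5 -> [-6, -2, -1, 5, 24, 36, 39]
Selection sort always scans the whole unsorted suffix, so the count is (n-1) + (n-2) + ... + 1 = n(n-1)/2 = 7*6/2 = 21 regardless of the input order.
Total comparisons: 6 + 5 + 4 + 3 + 2 + 1 = 21


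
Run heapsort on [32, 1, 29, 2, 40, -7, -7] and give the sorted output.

Build heap: [40, 32, 29, 2, 1, -7, -7]
Extract 40: [32, 2, 29, -7, 1, -7, 40]
Extract 32: [29, 2, -7, -7, 1, 32, 40]
Extract 29: [2, 1, -7, -7, 29, 32, 40]
Extract 2: [1, -7, -7, 2, 29, 32, 40]
Extract 1: [-7, -7, 1, 2, 29, 32, 40]
Extract -7: [-7, -7, 1, 2, 29, 32, 40]


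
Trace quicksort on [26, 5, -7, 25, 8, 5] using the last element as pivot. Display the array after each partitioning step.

Partition 1: pivot=5 at index 2 -> [5, -7, 5, 25, 8, 26]
Partition 2: pivot=-7 at index 0 -> [-7, 5, 5, 25, 8, 26]
Partition 3: pivot=26 at index 5 -> [-7, 5, 5, 25, 8, 26]
Partition 4: pivot=8 at index 3 -> [-7, 5, 5, 8, 25, 26]


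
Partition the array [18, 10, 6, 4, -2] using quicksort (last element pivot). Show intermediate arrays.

Partition 1: pivot=-2 at index 0 -> [-2, 10, 6, 4, 18]
Partition 2: pivot=18 at index 4 -> [-2, 10, 6, 4, 18]
Partition 3: pivot=4 at index 1 -> [-2, 4, 6, 10, 18]
Partition 4: pivot=10 at index 3 -> [-2, 4, 6, 10, 18]


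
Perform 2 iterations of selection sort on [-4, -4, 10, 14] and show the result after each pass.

Pass 1: Select minimum -4 at index 0, swap -> [-4, -4, 10, 14]
Pass 2: Select minimum -4 at index 1, swap -> [-4, -4, 10, 14]


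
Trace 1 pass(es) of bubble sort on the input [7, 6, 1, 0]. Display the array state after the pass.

After pass 1: [6, 1, 0, 7] (3 swaps)
Total swaps: 3


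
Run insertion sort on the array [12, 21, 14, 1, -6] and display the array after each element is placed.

First element 12 is already 'sorted'
Insert 21: shifted 0 elements -> [12, 21, 14, 1, -6]
Insert 14: shifted 1 elements -> [12, 14, 21, 1, -6]
Insert 1: shifted 3 elements -> [1, 12, 14, 21, -6]
Insert -6: shifted 4 elements -> [-6, 1, 12, 14, 21]


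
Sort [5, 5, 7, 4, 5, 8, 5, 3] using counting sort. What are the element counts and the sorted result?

Count array: [0, 0, 0, 1, 1, 4, 0, 1, 1]
(count[i] = number of elements equal to i)
Cumulative count: [0, 0, 0, 1, 2, 6, 6, 7, 8]
Sorted: [3, 4, 5, 5, 5, 5, 7, 8]


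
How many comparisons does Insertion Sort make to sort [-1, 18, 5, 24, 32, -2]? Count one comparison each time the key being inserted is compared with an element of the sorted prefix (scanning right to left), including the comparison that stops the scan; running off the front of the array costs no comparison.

Insert 18: -1 <= 18 (stop) = 1 comparison(s) -> [-1, 18, 5, 24, 32, -2]
Insert 5: 18 > 5 (shift), -1 <= 5 (stop) = 2 comparison(s) -> [-1, 5, 18, 24, 32, -2]
Insert 24: 18 <= 24 (stop) = 1 comparison(s) -> [-1, 5, 18, 24, 32, -2]
Insert 32: 24 <= 32 (stop) = 1 comparison(s) -> [-1, 5, 18, 24, 32, -2]
Insert -2: 32 > -2 (shift), 24 > -2 (shift), 18 > -2 (shift), 5 > -2 (shift), -1 > -2 (shift), reached front = 5 comparison(s) -> [-2, -1, 5, 18, 24, 32]
Total comparisons: 1 + 2 + 1 + 1 + 5 = 10


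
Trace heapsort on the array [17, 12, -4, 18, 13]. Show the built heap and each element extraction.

Build heap: [18, 17, -4, 12, 13]
Extract 18: [17, 13, -4, 12, 18]
Extract 17: [13, 12, -4, 17, 18]
Extract 13: [12, -4, 13, 17, 18]
Extract 12: [-4, 12, 13, 17, 18]


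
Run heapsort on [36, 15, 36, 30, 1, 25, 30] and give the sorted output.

Build heap: [36, 30, 36, 15, 1, 25, 30]
Extract 36: [36, 30, 30, 15, 1, 25, 36]
Extract 36: [30, 25, 30, 15, 1, 36, 36]
Extract 30: [30, 25, 1, 15, 30, 36, 36]
Extract 30: [25, 15, 1, 30, 30, 36, 36]
Extract 25: [15, 1, 25, 30, 30, 36, 36]
Extract 15: [1, 15, 25, 30, 30, 36, 36]


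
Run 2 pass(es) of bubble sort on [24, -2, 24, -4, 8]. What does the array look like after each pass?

After pass 1: [-2, 24, -4, 8, 24] (3 swaps)
After pass 2: [-2, -4, 8, 24, 24] (2 swaps)
Total swaps: 5


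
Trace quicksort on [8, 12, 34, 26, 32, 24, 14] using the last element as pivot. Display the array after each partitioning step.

Partition 1: pivot=14 at index 2 -> [8, 12, 14, 26, 32, 24, 34]
Partition 2: pivot=12 at index 1 -> [8, 12, 14, 26, 32, 24, 34]
Partition 3: pivot=34 at index 6 -> [8, 12, 14, 26, 32, 24, 34]
Partition 4: pivot=24 at index 3 -> [8, 12, 14, 24, 32, 26, 34]
Partition 5: pivot=26 at index 4 -> [8, 12, 14, 24, 26, 32, 34]


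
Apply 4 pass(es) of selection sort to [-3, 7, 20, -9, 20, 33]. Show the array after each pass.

Pass 1: Select minimum -9 at index 3, swap -> [-9, 7, 20, -3, 20, 33]
Pass 2: Select minimum -3 at index 3, swap -> [-9, -3, 20, 7, 20, 33]
Pass 3: Select minimum 7 at index 3, swap -> [-9, -3, 7, 20, 20, 33]
Pass 4: Select minimum 20 at index 3, swap -> [-9, -3, 7, 20, 20, 33]


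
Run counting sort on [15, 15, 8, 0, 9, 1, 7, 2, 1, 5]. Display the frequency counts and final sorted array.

Count array: [1, 2, 1, 0, 0, 1, 0, 1, 1, 1, 0, 0, 0, 0, 0, 2]
(count[i] = number of elements equal to i)
Cumulative count: [1, 3, 4, 4, 4, 5, 5, 6, 7, 8, 8, 8, 8, 8, 8, 10]
Sorted: [0, 1, 1, 2, 5, 7, 8, 9, 15, 15]


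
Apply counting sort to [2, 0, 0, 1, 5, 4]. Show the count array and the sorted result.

Count array: [2, 1, 1, 0, 1, 1]
(count[i] = number of elements equal to i)
Cumulative count: [2, 3, 4, 4, 5, 6]
Sorted: [0, 0, 1, 2, 4, 5]


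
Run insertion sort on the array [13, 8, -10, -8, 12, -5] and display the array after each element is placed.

First element 13 is already 'sorted'
Insert 8: shifted 1 elements -> [8, 13, -10, -8, 12, -5]
Insert -10: shifted 2 elements -> [-10, 8, 13, -8, 12, -5]
Insert -8: shifted 2 elements -> [-10, -8, 8, 13, 12, -5]
Insert 12: shifted 1 elements -> [-10, -8, 8, 12, 13, -5]
Insert -5: shifted 3 elements -> [-10, -8, -5, 8, 12, 13]


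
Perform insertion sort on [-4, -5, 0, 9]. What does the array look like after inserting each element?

First element -4 is already 'sorted'
Insert -5: shifted 1 elements -> [-5, -4, 0, 9]
Insert 0: shifted 0 elements -> [-5, -4, 0, 9]
Insert 9: shifted 0 elements -> [-5, -4, 0, 9]


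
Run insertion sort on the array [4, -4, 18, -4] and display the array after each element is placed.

First element 4 is already 'sorted'
Insert -4: shifted 1 elements -> [-4, 4, 18, -4]
Insert 18: shifted 0 elements -> [-4, 4, 18, -4]
Insert -4: shifted 2 elements -> [-4, -4, 4, 18]


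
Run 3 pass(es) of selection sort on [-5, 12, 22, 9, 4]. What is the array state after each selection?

Pass 1: Select minimum -5 at index 0, swap -> [-5, 12, 22, 9, 4]
Pass 2: Select minimum 4 at index 4, swap -> [-5, 4, 22, 9, 12]
Pass 3: Select minimum 9 at index 3, swap -> [-5, 4, 9, 22, 12]


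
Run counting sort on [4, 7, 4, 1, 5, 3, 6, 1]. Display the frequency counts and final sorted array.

Count array: [0, 2, 0, 1, 2, 1, 1, 1]
(count[i] = number of elements equal to i)
Cumulative count: [0, 2, 2, 3, 5, 6, 7, 8]
Sorted: [1, 1, 3, 4, 4, 5, 6, 7]


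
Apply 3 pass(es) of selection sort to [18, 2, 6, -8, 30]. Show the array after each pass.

Pass 1: Select minimum -8 at index 3, swap -> [-8, 2, 6, 18, 30]
Pass 2: Select minimum 2 at index 1, swap -> [-8, 2, 6, 18, 30]
Pass 3: Select minimum 6 at index 2, swap -> [-8, 2, 6, 18, 30]


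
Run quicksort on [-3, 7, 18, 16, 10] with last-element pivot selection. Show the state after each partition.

Partition 1: pivot=10 at index 2 -> [-3, 7, 10, 16, 18]
Partition 2: pivot=7 at index 1 -> [-3, 7, 10, 16, 18]
Partition 3: pivot=18 at index 4 -> [-3, 7, 10, 16, 18]


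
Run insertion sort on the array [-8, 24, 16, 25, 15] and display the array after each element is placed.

First element -8 is already 'sorted'
Insert 24: shifted 0 elements -> [-8, 24, 16, 25, 15]
Insert 16: shifted 1 elements -> [-8, 16, 24, 25, 15]
Insert 25: shifted 0 elements -> [-8, 16, 24, 25, 15]
Insert 15: shifted 3 elements -> [-8, 15, 16, 24, 25]


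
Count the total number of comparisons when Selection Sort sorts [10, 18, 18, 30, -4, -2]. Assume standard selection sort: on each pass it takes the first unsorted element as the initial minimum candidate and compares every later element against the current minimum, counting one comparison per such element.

Pass 1: scan indices 1..5 for the minimum = 5 comparison(s); min is -4, place at index 0 -> [-4, 18, 18, 30, 10, -2]
Pass 2: scan indices 2..5 for the minimum = 4 comparison(s); min is -2, place at index 1 -> [-4, -2, 18, 30, 10, 18]
Pass 3: scan indices 3..5 for the minimum = 3 comparison(s); min is 10, place at index 2 -> [-4, -2, 10, 30, 18, 18]
Pass 4: scan indices 4..5 for the minimum = 2 comparison(s); min is 18, place at index 3 -> [-4, -2, 10, 18, 30, 18]
Pass 5: scan indices 5..5 for the minimum = 1 comparison(s); min is 18, place at index 4 -> [-4, -2, 10, 18, 18, 30]
Selection sort always scans the whole unsorted suffix, so the count is (n-1) + (n-2) + ... + 1 = n(n-1)/2 = 6*5/2 = 15 regardless of the input order.
Total comparisons: 5 + 4 + 3 + 2 + 1 = 15


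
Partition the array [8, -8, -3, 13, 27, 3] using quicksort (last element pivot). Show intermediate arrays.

Partition 1: pivot=3 at index 2 -> [-8, -3, 3, 13, 27, 8]
Partition 2: pivot=-3 at index 1 -> [-8, -3, 3, 13, 27, 8]
Partition 3: pivot=8 at index 3 -> [-8, -3, 3, 8, 27, 13]
Partition 4: pivot=13 at index 4 -> [-8, -3, 3, 8, 13, 27]


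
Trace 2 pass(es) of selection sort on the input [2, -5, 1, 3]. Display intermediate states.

Pass 1: Select minimum -5 at index 1, swap -> [-5, 2, 1, 3]
Pass 2: Select minimum 1 at index 2, swap -> [-5, 1, 2, 3]


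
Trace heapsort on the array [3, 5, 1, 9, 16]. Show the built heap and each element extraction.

Build heap: [16, 9, 1, 3, 5]
Extract 16: [9, 5, 1, 3, 16]
Extract 9: [5, 3, 1, 9, 16]
Extract 5: [3, 1, 5, 9, 16]
Extract 3: [1, 3, 5, 9, 16]


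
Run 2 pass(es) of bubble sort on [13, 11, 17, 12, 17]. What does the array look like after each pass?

After pass 1: [11, 13, 12, 17, 17] (2 swaps)
After pass 2: [11, 12, 13, 17, 17] (1 swaps)
Total swaps: 3


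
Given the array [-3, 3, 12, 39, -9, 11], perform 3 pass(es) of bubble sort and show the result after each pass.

After pass 1: [-3, 3, 12, -9, 11, 39] (2 swaps)
After pass 2: [-3, 3, -9, 11, 12, 39] (2 swaps)
After pass 3: [-3, -9, 3, 11, 12, 39] (1 swaps)
Total swaps: 5


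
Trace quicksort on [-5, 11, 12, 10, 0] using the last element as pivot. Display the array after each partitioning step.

Partition 1: pivot=0 at index 1 -> [-5, 0, 12, 10, 11]
Partition 2: pivot=11 at index 3 -> [-5, 0, 10, 11, 12]


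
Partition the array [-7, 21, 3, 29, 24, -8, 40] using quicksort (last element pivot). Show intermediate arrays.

Partition 1: pivot=40 at index 6 -> [-7, 21, 3, 29, 24, -8, 40]
Partition 2: pivot=-8 at index 0 -> [-8, 21, 3, 29, 24, -7, 40]
Partition 3: pivot=-7 at index 1 -> [-8, -7, 3, 29, 24, 21, 40]
Partition 4: pivot=21 at index 3 -> [-8, -7, 3, 21, 24, 29, 40]
Partition 5: pivot=29 at index 5 -> [-8, -7, 3, 21, 24, 29, 40]


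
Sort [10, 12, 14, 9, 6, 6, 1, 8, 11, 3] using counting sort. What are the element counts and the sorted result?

Count array: [0, 1, 0, 1, 0, 0, 2, 0, 1, 1, 1, 1, 1, 0, 1]
(count[i] = number of elements equal to i)
Cumulative count: [0, 1, 1, 2, 2, 2, 4, 4, 5, 6, 7, 8, 9, 9, 10]
Sorted: [1, 3, 6, 6, 8, 9, 10, 11, 12, 14]


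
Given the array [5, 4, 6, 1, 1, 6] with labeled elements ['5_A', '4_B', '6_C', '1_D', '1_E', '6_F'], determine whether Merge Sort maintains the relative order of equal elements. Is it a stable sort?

Trace Merge Sort on the labeled array (the key is the number; the letter only tracks identity):
  Merge [4_B] + [6_C] -> [4_B, 6_C]
  Merge [5_A] + [4_B, 6_C] -> [4_B, 5_A, 6_C]
  Merge [1_E] + [6_F] -> [1_E, 6_F]
  Merge [1_D] + [1_E, 6_F] -> [1_D, 1_E, 6_F]
  Merge [4_B, 5_A, 6_C] + [1_D, 1_E, 6_F] -> [1_D, 1_E, 4_B, 5_A, 6_C, 6_F]
Final order: [1_D, 1_E, 4_B, 5_A, 6_C, 6_F]
Equal keys:
  value 1: originally 1_D, 1_E; after sorting 1_D, 1_E -> order preserved
  value 6: originally 6_C, 6_F; after sorting 6_C, 6_F -> order preserved
All equal keys kept their original relative order. Merge Sort is stable: when the heads of the two halves are equal the merge takes from the left half first.
Answer: Stable


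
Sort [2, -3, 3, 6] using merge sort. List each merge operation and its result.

Divide and conquer:
  Merge [2] + [-3] -> [-3, 2]
  Merge [3] + [6] -> [3, 6]
  Merge [-3, 2] + [3, 6] -> [-3, 2, 3, 6]


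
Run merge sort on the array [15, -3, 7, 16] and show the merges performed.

Divide and conquer:
  Merge [15] + [-3] -> [-3, 15]
  Merge [7] + [16] -> [7, 16]
  Merge [-3, 15] + [7, 16] -> [-3, 7, 15, 16]


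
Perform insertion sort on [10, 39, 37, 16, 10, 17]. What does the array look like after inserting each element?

First element 10 is already 'sorted'
Insert 39: shifted 0 elements -> [10, 39, 37, 16, 10, 17]
Insert 37: shifted 1 elements -> [10, 37, 39, 16, 10, 17]
Insert 16: shifted 2 elements -> [10, 16, 37, 39, 10, 17]
Insert 10: shifted 3 elements -> [10, 10, 16, 37, 39, 17]
Insert 17: shifted 2 elements -> [10, 10, 16, 17, 37, 39]


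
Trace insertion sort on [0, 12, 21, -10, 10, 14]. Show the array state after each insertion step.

First element 0 is already 'sorted'
Insert 12: shifted 0 elements -> [0, 12, 21, -10, 10, 14]
Insert 21: shifted 0 elements -> [0, 12, 21, -10, 10, 14]
Insert -10: shifted 3 elements -> [-10, 0, 12, 21, 10, 14]
Insert 10: shifted 2 elements -> [-10, 0, 10, 12, 21, 14]
Insert 14: shifted 1 elements -> [-10, 0, 10, 12, 14, 21]


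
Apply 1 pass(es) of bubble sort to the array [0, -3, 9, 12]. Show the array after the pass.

After pass 1: [-3, 0, 9, 12] (1 swaps)
Total swaps: 1


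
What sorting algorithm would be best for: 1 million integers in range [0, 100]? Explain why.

Best choice: Counting sort
Reason: O(n + k) where k=100 is small; linear time beats O(n log n)


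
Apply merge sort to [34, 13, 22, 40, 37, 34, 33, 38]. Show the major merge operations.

Divide and conquer:
  Merge [34] + [13] -> [13, 34]
  Merge [22] + [40] -> [22, 40]
  Merge [13, 34] + [22, 40] -> [13, 22, 34, 40]
  Merge [37] + [34] -> [34, 37]
  Merge [33] + [38] -> [33, 38]
  Merge [34, 37] + [33, 38] -> [33, 34, 37, 38]
  Merge [13, 22, 34, 40] + [33, 34, 37, 38] -> [13, 22, 33, 34, 34, 37, 38, 40]


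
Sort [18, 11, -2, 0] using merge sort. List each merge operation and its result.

Divide and conquer:
  Merge [18] + [11] -> [11, 18]
  Merge [-2] + [0] -> [-2, 0]
  Merge [11, 18] + [-2, 0] -> [-2, 0, 11, 18]


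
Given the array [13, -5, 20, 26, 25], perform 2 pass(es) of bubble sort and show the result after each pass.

After pass 1: [-5, 13, 20, 25, 26] (2 swaps)
After pass 2: [-5, 13, 20, 25, 26] (0 swaps)
Total swaps: 2


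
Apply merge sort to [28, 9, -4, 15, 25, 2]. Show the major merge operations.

Divide and conquer:
  Merge [9] + [-4] -> [-4, 9]
  Merge [28] + [-4, 9] -> [-4, 9, 28]
  Merge [25] + [2] -> [2, 25]
  Merge [15] + [2, 25] -> [2, 15, 25]
  Merge [-4, 9, 28] + [2, 15, 25] -> [-4, 2, 9, 15, 25, 28]


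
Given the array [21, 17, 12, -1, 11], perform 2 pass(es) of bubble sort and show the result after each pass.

After pass 1: [17, 12, -1, 11, 21] (4 swaps)
After pass 2: [12, -1, 11, 17, 21] (3 swaps)
Total swaps: 7


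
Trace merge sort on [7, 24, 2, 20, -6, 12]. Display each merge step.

Divide and conquer:
  Merge [24] + [2] -> [2, 24]
  Merge [7] + [2, 24] -> [2, 7, 24]
  Merge [-6] + [12] -> [-6, 12]
  Merge [20] + [-6, 12] -> [-6, 12, 20]
  Merge [2, 7, 24] + [-6, 12, 20] -> [-6, 2, 7, 12, 20, 24]


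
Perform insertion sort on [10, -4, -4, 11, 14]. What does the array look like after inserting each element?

First element 10 is already 'sorted'
Insert -4: shifted 1 elements -> [-4, 10, -4, 11, 14]
Insert -4: shifted 1 elements -> [-4, -4, 10, 11, 14]
Insert 11: shifted 0 elements -> [-4, -4, 10, 11, 14]
Insert 14: shifted 0 elements -> [-4, -4, 10, 11, 14]


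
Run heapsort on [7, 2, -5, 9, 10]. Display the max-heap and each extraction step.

Build heap: [10, 9, -5, 7, 2]
Extract 10: [9, 7, -5, 2, 10]
Extract 9: [7, 2, -5, 9, 10]
Extract 7: [2, -5, 7, 9, 10]
Extract 2: [-5, 2, 7, 9, 10]


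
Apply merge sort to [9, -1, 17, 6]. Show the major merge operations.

Divide and conquer:
  Merge [9] + [-1] -> [-1, 9]
  Merge [17] + [6] -> [6, 17]
  Merge [-1, 9] + [6, 17] -> [-1, 6, 9, 17]


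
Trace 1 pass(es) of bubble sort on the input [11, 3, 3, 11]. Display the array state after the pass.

After pass 1: [3, 3, 11, 11] (2 swaps)
Total swaps: 2


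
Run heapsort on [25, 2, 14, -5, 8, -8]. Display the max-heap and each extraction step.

Build heap: [25, 8, 14, -5, 2, -8]
Extract 25: [14, 8, -8, -5, 2, 25]
Extract 14: [8, 2, -8, -5, 14, 25]
Extract 8: [2, -5, -8, 8, 14, 25]
Extract 2: [-5, -8, 2, 8, 14, 25]
Extract -5: [-8, -5, 2, 8, 14, 25]


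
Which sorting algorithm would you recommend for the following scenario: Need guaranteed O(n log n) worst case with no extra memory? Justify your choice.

Best choice: Heapsort
Reason: Heapsort is O(n log n) worst case and sorts in-place; quicksort can degrade to O(n^2)


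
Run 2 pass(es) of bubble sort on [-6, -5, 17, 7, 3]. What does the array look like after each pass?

After pass 1: [-6, -5, 7, 3, 17] (2 swaps)
After pass 2: [-6, -5, 3, 7, 17] (1 swaps)
Total swaps: 3


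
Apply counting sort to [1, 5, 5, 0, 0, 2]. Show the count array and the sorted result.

Count array: [2, 1, 1, 0, 0, 2]
(count[i] = number of elements equal to i)
Cumulative count: [2, 3, 4, 4, 4, 6]
Sorted: [0, 0, 1, 2, 5, 5]


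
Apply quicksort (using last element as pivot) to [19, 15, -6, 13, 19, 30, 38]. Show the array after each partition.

Partition 1: pivot=38 at index 6 -> [19, 15, -6, 13, 19, 30, 38]
Partition 2: pivot=30 at index 5 -> [19, 15, -6, 13, 19, 30, 38]
Partition 3: pivot=19 at index 4 -> [19, 15, -6, 13, 19, 30, 38]
Partition 4: pivot=13 at index 1 -> [-6, 13, 19, 15, 19, 30, 38]
Partition 5: pivot=15 at index 2 -> [-6, 13, 15, 19, 19, 30, 38]


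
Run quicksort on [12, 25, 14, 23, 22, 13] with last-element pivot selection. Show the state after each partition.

Partition 1: pivot=13 at index 1 -> [12, 13, 14, 23, 22, 25]
Partition 2: pivot=25 at index 5 -> [12, 13, 14, 23, 22, 25]
Partition 3: pivot=22 at index 3 -> [12, 13, 14, 22, 23, 25]


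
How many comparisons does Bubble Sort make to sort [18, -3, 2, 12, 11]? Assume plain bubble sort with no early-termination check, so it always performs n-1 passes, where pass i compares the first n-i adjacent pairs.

Pass 1: compare adjacent pairs (0,1)..(3,4) = 4 comparison(s), 4 swap(s) -> [-3, 2, 12, 11, 18]
Pass 2: compare adjacent pairs (0,1)..(2,3) = 3 comparison(s), 1 swap(s) -> [-3, 2, 11, 12, 18]
Pass 3: compare adjacent pairs (0,1)..(1,2) = 2 comparison(s), 0 swap(s) -> [-3, 2, 11, 12, 18]
Pass 4: compare adjacent pairs (0,1)..(0,1) = 1 comparison(s), 0 swap(s) -> [-3, 2, 11, 12, 18]
Total comparisons: 4 + 3 + 2 + 1 = 10


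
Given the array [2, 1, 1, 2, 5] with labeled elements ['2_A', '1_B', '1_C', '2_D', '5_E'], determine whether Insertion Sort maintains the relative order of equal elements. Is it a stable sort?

Trace Insertion Sort on the labeled array (the key is the number; the letter only tracks identity):
  Insert 1_B at index 0: [1_B, 2_A, 1_C, 2_D, 5_E]
  Insert 1_C at index 1: [1_B, 1_C, 2_A, 2_D, 5_E]
  Insert 2_D at index 3: [1_B, 1_C, 2_A, 2_D, 5_E]
  Insert 5_E at index 4: [1_B, 1_C, 2_A, 2_D, 5_E]
Final order: [1_B, 1_C, 2_A, 2_D, 5_E]
Equal keys:
  value 1: originally 1_B, 1_C; after sorting 1_B, 1_C -> order preserved
  value 2: originally 2_A, 2_D; after sorting 2_A, 2_D -> order preserved
All equal keys kept their original relative order. Insertion Sort is stable: elements are shifted only while they are strictly greater than the key, so a key is inserted after any equal elements already placed.
Answer: Stable


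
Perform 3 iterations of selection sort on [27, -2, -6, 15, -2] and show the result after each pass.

Pass 1: Select minimum -6 at index 2, swap -> [-6, -2, 27, 15, -2]
Pass 2: Select minimum -2 at index 1, swap -> [-6, -2, 27, 15, -2]
Pass 3: Select minimum -2 at index 4, swap -> [-6, -2, -2, 15, 27]


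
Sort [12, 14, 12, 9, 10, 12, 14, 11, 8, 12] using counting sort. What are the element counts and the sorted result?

Count array: [0, 0, 0, 0, 0, 0, 0, 0, 1, 1, 1, 1, 4, 0, 2]
(count[i] = number of elements equal to i)
Cumulative count: [0, 0, 0, 0, 0, 0, 0, 0, 1, 2, 3, 4, 8, 8, 10]
Sorted: [8, 9, 10, 11, 12, 12, 12, 12, 14, 14]


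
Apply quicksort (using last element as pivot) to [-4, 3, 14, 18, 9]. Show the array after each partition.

Partition 1: pivot=9 at index 2 -> [-4, 3, 9, 18, 14]
Partition 2: pivot=3 at index 1 -> [-4, 3, 9, 18, 14]
Partition 3: pivot=14 at index 3 -> [-4, 3, 9, 14, 18]


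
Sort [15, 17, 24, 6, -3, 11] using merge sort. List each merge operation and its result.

Divide and conquer:
  Merge [17] + [24] -> [17, 24]
  Merge [15] + [17, 24] -> [15, 17, 24]
  Merge [-3] + [11] -> [-3, 11]
  Merge [6] + [-3, 11] -> [-3, 6, 11]
  Merge [15, 17, 24] + [-3, 6, 11] -> [-3, 6, 11, 15, 17, 24]


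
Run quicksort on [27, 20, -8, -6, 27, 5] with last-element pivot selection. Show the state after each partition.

Partition 1: pivot=5 at index 2 -> [-8, -6, 5, 20, 27, 27]
Partition 2: pivot=-6 at index 1 -> [-8, -6, 5, 20, 27, 27]
Partition 3: pivot=27 at index 5 -> [-8, -6, 5, 20, 27, 27]
Partition 4: pivot=27 at index 4 -> [-8, -6, 5, 20, 27, 27]


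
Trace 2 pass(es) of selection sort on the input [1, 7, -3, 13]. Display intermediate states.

Pass 1: Select minimum -3 at index 2, swap -> [-3, 7, 1, 13]
Pass 2: Select minimum 1 at index 2, swap -> [-3, 1, 7, 13]


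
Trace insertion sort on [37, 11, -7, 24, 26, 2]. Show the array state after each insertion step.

First element 37 is already 'sorted'
Insert 11: shifted 1 elements -> [11, 37, -7, 24, 26, 2]
Insert -7: shifted 2 elements -> [-7, 11, 37, 24, 26, 2]
Insert 24: shifted 1 elements -> [-7, 11, 24, 37, 26, 2]
Insert 26: shifted 1 elements -> [-7, 11, 24, 26, 37, 2]
Insert 2: shifted 4 elements -> [-7, 2, 11, 24, 26, 37]


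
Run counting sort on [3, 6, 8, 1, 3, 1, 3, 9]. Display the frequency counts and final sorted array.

Count array: [0, 2, 0, 3, 0, 0, 1, 0, 1, 1]
(count[i] = number of elements equal to i)
Cumulative count: [0, 2, 2, 5, 5, 5, 6, 6, 7, 8]
Sorted: [1, 1, 3, 3, 3, 6, 8, 9]


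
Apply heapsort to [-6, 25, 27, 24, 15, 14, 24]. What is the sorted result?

Build heap: [27, 25, 24, 24, 15, 14, -6]
Extract 27: [25, 24, 24, -6, 15, 14, 27]
Extract 25: [24, 15, 24, -6, 14, 25, 27]
Extract 24: [24, 15, 14, -6, 24, 25, 27]
Extract 24: [15, -6, 14, 24, 24, 25, 27]
Extract 15: [14, -6, 15, 24, 24, 25, 27]
Extract 14: [-6, 14, 15, 24, 24, 25, 27]


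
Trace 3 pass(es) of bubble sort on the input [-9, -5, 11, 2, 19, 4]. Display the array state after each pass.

After pass 1: [-9, -5, 2, 11, 4, 19] (2 swaps)
After pass 2: [-9, -5, 2, 4, 11, 19] (1 swaps)
After pass 3: [-9, -5, 2, 4, 11, 19] (0 swaps)
Total swaps: 3


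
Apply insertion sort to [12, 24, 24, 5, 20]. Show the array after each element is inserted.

First element 12 is already 'sorted'
Insert 24: shifted 0 elements -> [12, 24, 24, 5, 20]
Insert 24: shifted 0 elements -> [12, 24, 24, 5, 20]
Insert 5: shifted 3 elements -> [5, 12, 24, 24, 20]
Insert 20: shifted 2 elements -> [5, 12, 20, 24, 24]


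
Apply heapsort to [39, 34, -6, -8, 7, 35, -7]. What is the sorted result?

Build heap: [39, 34, 35, -8, 7, -6, -7]
Extract 39: [35, 34, -6, -8, 7, -7, 39]
Extract 35: [34, 7, -6, -8, -7, 35, 39]
Extract 34: [7, -7, -6, -8, 34, 35, 39]
Extract 7: [-6, -7, -8, 7, 34, 35, 39]
Extract -6: [-7, -8, -6, 7, 34, 35, 39]
Extract -7: [-8, -7, -6, 7, 34, 35, 39]


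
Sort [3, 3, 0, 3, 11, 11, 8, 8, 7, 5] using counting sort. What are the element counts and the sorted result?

Count array: [1, 0, 0, 3, 0, 1, 0, 1, 2, 0, 0, 2]
(count[i] = number of elements equal to i)
Cumulative count: [1, 1, 1, 4, 4, 5, 5, 6, 8, 8, 8, 10]
Sorted: [0, 3, 3, 3, 5, 7, 8, 8, 11, 11]
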